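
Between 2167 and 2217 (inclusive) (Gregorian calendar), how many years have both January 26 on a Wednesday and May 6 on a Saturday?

Check each year's weekday for January 26 and May 6:
  2167: Mon/Wed  2168: Tue/Fri  2169: Thu/Sat  2170: Fri/Sun  2171: Sat/Mon  2172: Sun/Wed  2173: Tue/Thu  2174: Wed/Fri  2175: Thu/Sat  2176: Fri/Mon  2177: Sun/Tue  2178: Mon/Wed  2179: Tue/Thu  2180: Wed/Sat ✓  …(23 more)…  2204: Thu/Sun  2205: Sat/Mon  2206: Sun/Tue  2207: Mon/Wed  2208: Tue/Fri  2209: Thu/Sat  2210: Fri/Sun  2211: Sat/Mon  2212: Sun/Wed  2213: Tue/Thu  2214: Wed/Fri  2215: Thu/Sat  2216: Fri/Mon  2217: Sun/Tue
Both conditions hold in: 2180 — 1.

1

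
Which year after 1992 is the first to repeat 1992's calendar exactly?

Two years share a calendar iff Jan 1 falls on the same weekday and both are leap or both are common. 1992: Jan 1 is Wednesday, leap year.
1993: Jan 1 Friday, common
1994: Jan 1 Saturday, common
1995: Jan 1 Sunday, common
1996: Jan 1 Monday, leap
1997: Jan 1 Wednesday, common
1998: Jan 1 Thursday, common
1999: Jan 1 Friday, common
2000: Jan 1 Saturday, leap
2001: Jan 1 Monday, common
2002: Jan 1 Tuesday, common
2003: Jan 1 Wednesday, common
2004: Jan 1 Thursday, leap
2005: Jan 1 Saturday, common
2006: Jan 1 Sunday, common
2007: Jan 1 Monday, common
2008: Jan 1 Tuesday, leap
2009: Jan 1 Thursday, common
2010: Jan 1 Friday, common
2011: Jan 1 Saturday, common
2012: Jan 1 Sunday, leap
2013: Jan 1 Tuesday, common
2014: Jan 1 Wednesday, common
2015: Jan 1 Thursday, common
2016: Jan 1 Friday, leap
2017: Jan 1 Sunday, common
2018: Jan 1 Monday, common
2019: Jan 1 Tuesday, common
2020: Jan 1 Wednesday, leap
2020 matches on both conditions.

2020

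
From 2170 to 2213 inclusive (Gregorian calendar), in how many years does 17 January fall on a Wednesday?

Track 17 January's weekday year by year (advancing +1, or +2 across a Feb 29):
  2170: Wed ✓  2171: Thu (+1)  2172: Fri (+1)  2173: Sun (+2)  2174: Mon (+1)
  2175: Tue (+1)  2176: Wed (+1) ✓  2177: Fri (+2)  2178: Sat (+1)  2179: Sun (+1)
  2180: Mon (+1)  2181: Wed (+2) ✓  2182: Thu (+1)  2183: Fri (+1)  … (16 more years) …
  2200: Fri (+1)  2201: Sat (+1)  2202: Sun (+1)  2203: Mon (+1)  2204: Tue (+1)
  2205: Thu (+2)  2206: Fri (+1)  2207: Sat (+1)  2208: Sun (+1)  2209: Tue (+2)
  2210: Wed (+1) ✓  2211: Thu (+1)  2212: Fri (+1)  2213: Sun (+2)
Wednesday years: 2170, 2176, 2181, 2187, 2198, 2210 — 6 in total.

6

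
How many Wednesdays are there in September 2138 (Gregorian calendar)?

September 2138 has 30 days and begins on Monday.
The first Wednesday is September 3.
Wednesdays fall on 3, 10, 17, 24 — that's 4.

4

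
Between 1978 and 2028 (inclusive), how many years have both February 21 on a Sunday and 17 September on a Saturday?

Check each year's weekday for February 21 and 17 September:
  1978: Tue/Sun  1979: Wed/Mon  1980: Thu/Wed  1981: Sat/Thu  1982: Sun/Fri  1983: Mon/Sat  1984: Tue/Mon  1985: Thu/Tue  1986: Fri/Wed  1987: Sat/Thu  1988: Sun/Sat ✓  1989: Tue/Sun  1990: Wed/Mon  1991: Thu/Tue  …(23 more)…  2015: Sat/Thu  2016: Sun/Sat ✓  2017: Tue/Sun  2018: Wed/Mon  2019: Thu/Tue  2020: Fri/Thu  2021: Sun/Fri  2022: Mon/Sat  2023: Tue/Sun  2024: Wed/Tue  2025: Fri/Wed  2026: Sat/Thu  2027: Sun/Fri  2028: Mon/Sun
Both conditions hold in: 1988, 2016 — 2.

2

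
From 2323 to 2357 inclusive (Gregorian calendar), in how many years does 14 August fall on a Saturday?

5

Track 14 August's weekday year by year (advancing +1, or +2 across a Feb 29):
  2323: Tue  2324: Thu (+2)  2325: Fri (+1)  2326: Sat (+1) ✓  2327: Sun (+1)
  2328: Tue (+2)  2329: Wed (+1)  2330: Thu (+1)  2331: Fri (+1)  2332: Sun (+2)
  2333: Mon (+1)  2334: Tue (+1)  2335: Wed (+1)  2336: Fri (+2)  … (7 more years) …
  2344: Mon (+2)  2345: Tue (+1)  2346: Wed (+1)  2347: Thu (+1)  2348: Sat (+2) ✓
  2349: Sun (+1)  2350: Mon (+1)  2351: Tue (+1)  2352: Thu (+2)  2353: Fri (+1)
  2354: Sat (+1) ✓  2355: Sun (+1)  2356: Tue (+2)  2357: Wed (+1)
Saturday years: 2326, 2337, 2343, 2348, 2354 — 5 in total.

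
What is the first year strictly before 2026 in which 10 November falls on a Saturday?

2018

From one year to the next, a fixed date's weekday advances by 1, or by 2 when a Feb 29 lies between the two dates.
2026: November 10 is Tuesday.
2025: Monday (−1)
2024: Sunday (−1)
2023: Friday (−2)
2022: Thursday (−1)
2021: Wednesday (−1)
2020: Tuesday (−1)
2019: Sunday (−2)
2018: Saturday (−1)
10 November falls on a Saturday in 2018.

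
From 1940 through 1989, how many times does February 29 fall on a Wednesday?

2

Leap years in 1940–1989: 13 of them.
Feb 29 weekday advances by 5 (mod 7) from one leap year to the next four years later (or differs when a century non-leap intervenes).
Leap-day weekdays: 1940:Thu 1944:Tue 1948:Sun 1952:Fri 1956:Wed✓ 1960:Mon 1964:Sat 1968:Thu 1972:Tue 1976:Sun 1980:Fri 1984:Wed✓ 1988:Mon
Wednesday: 1956, 1984 → 2.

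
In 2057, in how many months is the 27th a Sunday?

Check the 27th of each month of 2057: Jan 27: Sat, Feb 27: Tue, Mar 27: Tue, Apr 27: Fri, May 27: Sun, Jun 27: Wed, Jul 27: Fri, Aug 27: Mon, Sep 27: Thu, Oct 27: Sat, Nov 27: Tue, Dec 27: Thu.
Sunday occurs in May — 1 month.

1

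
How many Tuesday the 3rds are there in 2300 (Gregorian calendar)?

Check the 3rd of each month of 2300: Jan 3: Wed, Feb 3: Sat, Mar 3: Sat, Apr 3: Tue, May 3: Thu, Jun 3: Sun, Jul 3: Tue, Aug 3: Fri, Sep 3: Mon, Oct 3: Wed, Nov 3: Sat, Dec 3: Mon.
Tuesday occurs in April, July — 2 months.

2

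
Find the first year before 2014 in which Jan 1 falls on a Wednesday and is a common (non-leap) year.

2003

Jan 1 advances by 2 weekdays after a leap year and by 1 after a common year.
2014: Jan 1 is Wednesday.
2013: Tuesday
2012: Sunday (leap)
2011: Saturday
2010: Friday
2009: Thursday
2008: Tuesday (leap)
2007: Monday
2006: Sunday
2005: Saturday
2004: Thursday (leap)
2003: Wednesday
2003 begins on a Wednesday and is a common year.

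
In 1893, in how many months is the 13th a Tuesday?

Check the 13th of each month of 1893: Jan 13: Fri, Feb 13: Mon, Mar 13: Mon, Apr 13: Thu, May 13: Sat, Jun 13: Tue, Jul 13: Thu, Aug 13: Sun, Sep 13: Wed, Oct 13: Fri, Nov 13: Mon, Dec 13: Wed.
Tuesday occurs in June — 1 month.

1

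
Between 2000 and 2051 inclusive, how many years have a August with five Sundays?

August has 31 days; it has five Sundays when Sunday falls among the first (month-length − 28) days — i.e. when August 1 is one of Sunday/Saturday/Friday.
August 1 by year: 2000:Tue 2001:Wed 2002:Thu 2003:Fri✓ 2004:Sun✓ 2005:Mon 2006:Tue 2007:Wed 2008:Fri✓ 2009:Sat✓ 2010:Sun✓ 2011:Mon 2012:Wed 2013:Thu 2014:Fri✓ …(22 more)… 2037:Sat✓ 2038:Sun✓ 2039:Mon 2040:Wed 2041:Thu 2042:Fri✓ 2043:Sat✓ 2044:Mon 2045:Tue 2046:Wed 2047:Thu 2048:Sat✓ 2049:Sun✓ 2050:Mon 2051:Tue
Years with five Sundays: 2003, 2004, 2008, 2009, 2010, 2014, 2015, 2020, 2021, 2025, 2026, 2027, 2031, 2032, 2036, 2037, 2038, 2042, 2043, 2048, 2049 → 21.

21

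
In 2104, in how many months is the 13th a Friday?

1

Check the 13th of each month of 2104: Jan 13: Sun, Feb 13: Wed, Mar 13: Thu, Apr 13: Sun, May 13: Tue, Jun 13: Fri, Jul 13: Sun, Aug 13: Wed, Sep 13: Sat, Oct 13: Mon, Nov 13: Thu, Dec 13: Sat.
Friday occurs in June — 1 month.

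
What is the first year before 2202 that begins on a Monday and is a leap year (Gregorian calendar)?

Jan 1 advances by 2 weekdays after a leap year and by 1 after a common year.
2202: Jan 1 is Friday.
2201: Thursday
2200: Wednesday
2199: Tuesday
2198: Monday
2197: Sunday
2196: Friday (leap)
2195: Thursday
2194: Wednesday
2193: Tuesday
2192: Sunday (leap)
2191: Saturday
2190: Friday
2189: Thursday
2188: Tuesday (leap)
2187: Monday
2186: Sunday
2185: Saturday
2184: Thursday (leap)
2183: Wednesday
2182: Tuesday
2181: Monday
2180: Saturday (leap)
2179: Friday
2178: Thursday
2177: Wednesday
2176: Monday (leap)
2176 begins on a Monday and is a leap year.

2176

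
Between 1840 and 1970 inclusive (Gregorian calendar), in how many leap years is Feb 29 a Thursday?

Leap years in 1840–1970: 32 of them.
Feb 29 weekday advances by 5 (mod 7) from one leap year to the next four years later (or differs when a century non-leap intervenes).
Leap-day weekdays: 1840:Sat 1844:Thu✓ 1848:Tue 1852:Sun 1856:Fri 1860:Wed 1864:Mon 1868:Sat 1872:Thu✓ 1876:Tue 1880:Sun 1884:Fri 1888:Wed …(6 more)… 1920:Sun 1924:Fri 1928:Wed 1932:Mon 1936:Sat 1940:Thu✓ 1944:Tue 1948:Sun 1952:Fri 1956:Wed 1960:Mon 1964:Sat 1968:Thu✓
Thursday: 1844, 1872, 1912, 1940, 1968 → 5.

5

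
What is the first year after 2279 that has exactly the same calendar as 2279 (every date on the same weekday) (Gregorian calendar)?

Two years share a calendar iff Jan 1 falls on the same weekday and both are leap or both are common. 2279: Jan 1 is Wednesday, common year.
2280: Jan 1 Thursday, leap
2281: Jan 1 Saturday, common
2282: Jan 1 Sunday, common
2283: Jan 1 Monday, common
2284: Jan 1 Tuesday, leap
2285: Jan 1 Thursday, common
2286: Jan 1 Friday, common
2287: Jan 1 Saturday, common
2288: Jan 1 Sunday, leap
2289: Jan 1 Tuesday, common
2290: Jan 1 Wednesday, common
2290 matches on both conditions.

2290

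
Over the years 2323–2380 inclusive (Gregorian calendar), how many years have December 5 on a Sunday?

8

Track December 5's weekday year by year (advancing +1, or +2 across a Feb 29):
  2323: Wed  2324: Fri (+2)  2325: Sat (+1)  2326: Sun (+1) ✓  2327: Mon (+1)
  2328: Wed (+2)  2329: Thu (+1)  2330: Fri (+1)  2331: Sat (+1)  2332: Mon (+2)
  2333: Tue (+1)  2334: Wed (+1)  2335: Thu (+1)  2336: Sat (+2)  … (30 more years) …
  2367: Tue (+1)  2368: Thu (+2)  2369: Fri (+1)  2370: Sat (+1)  2371: Sun (+1) ✓
  2372: Tue (+2)  2373: Wed (+1)  2374: Thu (+1)  2375: Fri (+1)  2376: Sun (+2) ✓
  2377: Mon (+1)  2378: Tue (+1)  2379: Wed (+1)  2380: Fri (+2)
Sunday years: 2326, 2337, 2343, 2348, 2354, 2365, 2371, 2376 — 8 in total.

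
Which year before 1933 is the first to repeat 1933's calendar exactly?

1922

Two years share a calendar iff Jan 1 falls on the same weekday and both are leap or both are common. 1933: Jan 1 is Sunday, common year.
1932: Jan 1 Friday, leap
1931: Jan 1 Thursday, common
1930: Jan 1 Wednesday, common
1929: Jan 1 Tuesday, common
1928: Jan 1 Sunday, leap
1927: Jan 1 Saturday, common
1926: Jan 1 Friday, common
1925: Jan 1 Thursday, common
1924: Jan 1 Tuesday, leap
1923: Jan 1 Monday, common
1922: Jan 1 Sunday, common
1922 matches on both conditions.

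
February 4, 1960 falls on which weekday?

January 1, 1960 is a Friday.
February 4 is day 35 of the year, i.e. 34 days after Jan 1.
34 mod 7 = 6, so advance 6 weekdays from Friday: Thursday.

Thursday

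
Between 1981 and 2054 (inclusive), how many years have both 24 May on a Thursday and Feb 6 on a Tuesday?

7

Check each year's weekday for 24 May and Feb 6:
  1981: Sun/Fri  1982: Mon/Sat  1983: Tue/Sun  1984: Thu/Mon  1985: Fri/Wed  1986: Sat/Thu  1987: Sun/Fri  1988: Tue/Sat  1989: Wed/Mon  1990: Thu/Tue ✓  1991: Fri/Wed  1992: Sun/Thu  1993: Mon/Sat  1994: Tue/Sun  …(46 more)…  2041: Fri/Wed  2042: Sat/Thu  2043: Sun/Fri  2044: Tue/Sat  2045: Wed/Mon  2046: Thu/Tue ✓  2047: Fri/Wed  2048: Sun/Thu  2049: Mon/Sat  2050: Tue/Sun  2051: Wed/Mon  2052: Fri/Tue  2053: Sat/Thu  2054: Sun/Fri
Both conditions hold in: 1990, 2001, 2007, 2018, 2029, 2035, 2046 — 7.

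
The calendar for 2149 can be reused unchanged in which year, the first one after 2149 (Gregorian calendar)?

2155

Two years share a calendar iff Jan 1 falls on the same weekday and both are leap or both are common. 2149: Jan 1 is Wednesday, common year.
2150: Jan 1 Thursday, common
2151: Jan 1 Friday, common
2152: Jan 1 Saturday, leap
2153: Jan 1 Monday, common
2154: Jan 1 Tuesday, common
2155: Jan 1 Wednesday, common
2155 matches on both conditions.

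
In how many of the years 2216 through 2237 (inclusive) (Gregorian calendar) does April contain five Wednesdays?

April has 30 days; it has five Wednesdays when Wednesday falls among the first (month-length − 28) days — i.e. when April 1 is one of Wednesday/Tuesday.
April 1 by year: 2216:Mon 2217:Tue✓ 2218:Wed✓ 2219:Thu 2220:Sat 2221:Sun 2222:Mon 2223:Tue✓ 2224:Thu 2225:Fri 2226:Sat 2227:Sun 2228:Tue✓ 2229:Wed✓ 2230:Thu 2231:Fri 2232:Sun 2233:Mon 2234:Tue✓ 2235:Wed✓ 2236:Fri 2237:Sat
Years with five Wednesdays: 2217, 2218, 2223, 2228, 2229, 2234, 2235 → 7.

7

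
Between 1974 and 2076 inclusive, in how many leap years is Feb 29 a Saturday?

4

Leap years in 1974–2076: 26 of them.
Feb 29 weekday advances by 5 (mod 7) from one leap year to the next four years later (or differs when a century non-leap intervenes).
Leap-day weekdays: 1976:Sun 1980:Fri 1984:Wed 1988:Mon 1992:Sat✓ 1996:Thu 2000:Tue 2004:Sun 2008:Fri 2012:Wed 2016:Mon 2020:Sat✓ 2024:Thu 2028:Tue 2032:Sun 2036:Fri 2040:Wed 2044:Mon 2048:Sat✓ 2052:Thu 2056:Tue 2060:Sun 2064:Fri 2068:Wed 2072:Mon 2076:Sat✓
Saturday: 1992, 2020, 2048, 2076 → 4.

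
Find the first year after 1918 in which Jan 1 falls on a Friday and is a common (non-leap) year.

Jan 1 advances by 2 weekdays after a leap year and by 1 after a common year.
1918: Jan 1 is Tuesday.
1919: Wednesday
1920: Thursday (leap)
1921: Saturday
1922: Sunday
1923: Monday
1924: Tuesday (leap)
1925: Thursday
1926: Friday
1926 begins on a Friday and is a common year.

1926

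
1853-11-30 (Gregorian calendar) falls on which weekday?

January 1, 1853 is a Saturday.
November 30 is day 334 of the year, i.e. 333 days after Jan 1.
333 mod 7 = 4, so advance 4 weekdays from Saturday: Wednesday.

Wednesday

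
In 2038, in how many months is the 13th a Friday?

1

Check the 13th of each month of 2038: Jan 13: Wed, Feb 13: Sat, Mar 13: Sat, Apr 13: Tue, May 13: Thu, Jun 13: Sun, Jul 13: Tue, Aug 13: Fri, Sep 13: Mon, Oct 13: Wed, Nov 13: Sat, Dec 13: Mon.
Friday occurs in August — 1 month.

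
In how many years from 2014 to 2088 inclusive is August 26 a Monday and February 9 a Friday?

3

Check each year's weekday for August 26 and February 9:
  2014: Tue/Sun  2015: Wed/Mon  2016: Fri/Tue  2017: Sat/Thu  2018: Sun/Fri  2019: Mon/Sat  2020: Wed/Sun  2021: Thu/Tue  2022: Fri/Wed  2023: Sat/Thu  2024: Mon/Fri ✓  2025: Tue/Sun  2026: Wed/Mon  2027: Thu/Tue  …(47 more)…  2075: Mon/Sat  2076: Wed/Sun  2077: Thu/Tue  2078: Fri/Wed  2079: Sat/Thu  2080: Mon/Fri ✓  2081: Tue/Sun  2082: Wed/Mon  2083: Thu/Tue  2084: Sat/Wed  2085: Sun/Fri  2086: Mon/Sat  2087: Tue/Sun  2088: Thu/Mon
Both conditions hold in: 2024, 2052, 2080 — 3.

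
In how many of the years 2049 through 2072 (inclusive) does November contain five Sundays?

7

November has 30 days; it has five Sundays when Sunday falls among the first (month-length − 28) days — i.e. when November 1 is one of Sunday/Saturday.
November 1 by year: 2049:Mon 2050:Tue 2051:Wed 2052:Fri 2053:Sat✓ 2054:Sun✓ 2055:Mon 2056:Wed 2057:Thu 2058:Fri 2059:Sat✓ 2060:Mon 2061:Tue 2062:Wed 2063:Thu 2064:Sat✓ 2065:Sun✓ 2066:Mon 2067:Tue 2068:Thu 2069:Fri 2070:Sat✓ 2071:Sun✓ 2072:Tue
Years with five Sundays: 2053, 2054, 2059, 2064, 2065, 2070, 2071 → 7.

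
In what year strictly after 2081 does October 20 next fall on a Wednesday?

2083

From one year to the next, a fixed date's weekday advances by 1, or by 2 when a Feb 29 lies between the two dates.
2081: October 20 is Monday.
2082: Tuesday (+1)
2083: Wednesday (+1)
October 20 falls on a Wednesday in 2083.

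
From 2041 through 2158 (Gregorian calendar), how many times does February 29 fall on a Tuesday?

4

Leap years in 2041–2158: 28 of them.
Feb 29 weekday advances by 5 (mod 7) from one leap year to the next four years later (or differs when a century non-leap intervenes).
Leap-day weekdays: 2044:Mon 2048:Sat 2052:Thu 2056:Tue✓ 2060:Sun 2064:Fri 2068:Wed 2072:Mon 2076:Sat 2080:Thu 2084:Tue✓ 2088:Sun 2092:Fri 2096:Wed 2104:Fri 2108:Wed 2112:Mon 2116:Sat 2120:Thu 2124:Tue✓ 2128:Sun 2132:Fri 2136:Wed 2140:Mon 2144:Sat 2148:Thu 2152:Tue✓ 2156:Sun
Tuesday: 2056, 2084, 2124, 2152 → 4.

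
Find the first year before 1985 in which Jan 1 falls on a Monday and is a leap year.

1968

Jan 1 advances by 2 weekdays after a leap year and by 1 after a common year.
1985: Jan 1 is Tuesday.
1984: Sunday (leap)
1983: Saturday
1982: Friday
1981: Thursday
1980: Tuesday (leap)
1979: Monday
1978: Sunday
1977: Saturday
1976: Thursday (leap)
1975: Wednesday
1974: Tuesday
1973: Monday
1972: Saturday (leap)
1971: Friday
1970: Thursday
1969: Wednesday
1968: Monday (leap)
1968 begins on a Monday and is a leap year.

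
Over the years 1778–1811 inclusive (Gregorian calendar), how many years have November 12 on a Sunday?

4

Track November 12's weekday year by year (advancing +1, or +2 across a Feb 29):
  1778: Thu  1779: Fri (+1)  1780: Sun (+2) ✓  1781: Mon (+1)  1782: Tue (+1)
  1783: Wed (+1)  1784: Fri (+2)  1785: Sat (+1)  1786: Sun (+1) ✓  1787: Mon (+1)
  1788: Wed (+2)  1789: Thu (+1)  1790: Fri (+1)  1791: Sat (+1)  … (6 more years) …
  1798: Mon (+1)  1799: Tue (+1)  1800: Wed (+1)  1801: Thu (+1)  1802: Fri (+1)
  1803: Sat (+1)  1804: Mon (+2)  1805: Tue (+1)  1806: Wed (+1)  1807: Thu (+1)
  1808: Sat (+2)  1809: Sun (+1) ✓  1810: Mon (+1)  1811: Tue (+1)
Sunday years: 1780, 1786, 1797, 1809 — 4 in total.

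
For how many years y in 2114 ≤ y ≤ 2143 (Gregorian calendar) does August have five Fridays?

14

August has 31 days; it has five Fridays when Friday falls among the first (month-length − 28) days — i.e. when August 1 is one of Friday/Thursday/Wednesday.
August 1 by year: 2114:Wed✓ 2115:Thu✓ 2116:Sat 2117:Sun 2118:Mon 2119:Tue 2120:Thu✓ 2121:Fri✓ 2122:Sat 2123:Sun 2124:Tue 2125:Wed✓ 2126:Thu✓ 2127:Fri✓ 2128:Sun 2129:Mon 2130:Tue 2131:Wed✓ 2132:Fri✓ 2133:Sat 2134:Sun 2135:Mon 2136:Wed✓ 2137:Thu✓ 2138:Fri✓ 2139:Sat 2140:Mon 2141:Tue 2142:Wed✓ 2143:Thu✓
Years with five Fridays: 2114, 2115, 2120, 2121, 2125, 2126, 2127, 2131, 2132, 2136, 2137, 2138, 2142, 2143 → 14.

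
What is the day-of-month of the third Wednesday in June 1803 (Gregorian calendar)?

June 1, 1803 is a Wednesday, so the first Wednesday is the 1st.
The third Wednesday is 1 + 14 = 15.

15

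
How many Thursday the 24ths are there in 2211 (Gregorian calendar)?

Check the 24th of each month of 2211: Jan 24: Thu, Feb 24: Sun, Mar 24: Sun, Apr 24: Wed, May 24: Fri, Jun 24: Mon, Jul 24: Wed, Aug 24: Sat, Sep 24: Tue, Oct 24: Thu, Nov 24: Sun, Dec 24: Tue.
Thursday occurs in January, October — 2 months.

2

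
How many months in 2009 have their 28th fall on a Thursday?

1

Check the 28th of each month of 2009: Jan 28: Wed, Feb 28: Sat, Mar 28: Sat, Apr 28: Tue, May 28: Thu, Jun 28: Sun, Jul 28: Tue, Aug 28: Fri, Sep 28: Mon, Oct 28: Wed, Nov 28: Sat, Dec 28: Mon.
Thursday occurs in May — 1 month.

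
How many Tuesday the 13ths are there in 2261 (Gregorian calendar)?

1

Check the 13th of each month of 2261: Jan 13: Sun, Feb 13: Wed, Mar 13: Wed, Apr 13: Sat, May 13: Mon, Jun 13: Thu, Jul 13: Sat, Aug 13: Tue, Sep 13: Fri, Oct 13: Sun, Nov 13: Wed, Dec 13: Fri.
Tuesday occurs in August — 1 month.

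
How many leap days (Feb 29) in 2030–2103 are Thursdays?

2

Leap years in 2030–2103: 17 of them.
Feb 29 weekday advances by 5 (mod 7) from one leap year to the next four years later (or differs when a century non-leap intervenes).
Leap-day weekdays: 2032:Sun 2036:Fri 2040:Wed 2044:Mon 2048:Sat 2052:Thu✓ 2056:Tue 2060:Sun 2064:Fri 2068:Wed 2072:Mon 2076:Sat 2080:Thu✓ 2084:Tue 2088:Sun 2092:Fri 2096:Wed
Thursday: 2052, 2080 → 2.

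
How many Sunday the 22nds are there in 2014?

Check the 22nd of each month of 2014: Jan 22: Wed, Feb 22: Sat, Mar 22: Sat, Apr 22: Tue, May 22: Thu, Jun 22: Sun, Jul 22: Tue, Aug 22: Fri, Sep 22: Mon, Oct 22: Wed, Nov 22: Sat, Dec 22: Mon.
Sunday occurs in June — 1 month.

1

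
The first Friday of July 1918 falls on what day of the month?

5

July 1, 1918 is a Monday, so the first Friday is the 5th.
The first Friday is 5 + 0 = 5.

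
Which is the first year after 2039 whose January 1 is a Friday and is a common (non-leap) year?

2049

Jan 1 advances by 2 weekdays after a leap year and by 1 after a common year.
2039: Jan 1 is Saturday.
2040: Sunday (leap)
2041: Tuesday
2042: Wednesday
2043: Thursday
2044: Friday (leap)
2045: Sunday
2046: Monday
2047: Tuesday
2048: Wednesday (leap)
2049: Friday
2049 begins on a Friday and is a common year.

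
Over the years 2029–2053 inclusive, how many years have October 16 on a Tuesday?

4

Track October 16's weekday year by year (advancing +1, or +2 across a Feb 29):
  2029: Tue ✓  2030: Wed (+1)  2031: Thu (+1)  2032: Sat (+2)  2033: Sun (+1)
  2034: Mon (+1)  2035: Tue (+1) ✓  2036: Thu (+2)  2037: Fri (+1)  2038: Sat (+1)
  2039: Sun (+1)  2040: Tue (+2) ✓  2041: Wed (+1)  2042: Thu (+1)  2043: Fri (+1)
  2044: Sun (+2)  2045: Mon (+1)  2046: Tue (+1) ✓  2047: Wed (+1)  2048: Fri (+2)
  2049: Sat (+1)  2050: Sun (+1)  2051: Mon (+1)  2052: Wed (+2)  2053: Thu (+1)
Tuesday years: 2029, 2035, 2040, 2046 — 4 in total.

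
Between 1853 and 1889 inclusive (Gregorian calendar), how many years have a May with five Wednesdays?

16

May has 31 days; it has five Wednesdays when Wednesday falls among the first (month-length − 28) days — i.e. when May 1 is one of Wednesday/Tuesday/Monday.
May 1 by year: 1853:Sun 1854:Mon✓ 1855:Tue✓ 1856:Thu 1857:Fri 1858:Sat 1859:Sun 1860:Tue✓ 1861:Wed✓ 1862:Thu 1863:Fri 1864:Sun 1865:Mon✓ 1866:Tue✓ 1867:Wed✓ …(7 more)… 1875:Sat 1876:Mon✓ 1877:Tue✓ 1878:Wed✓ 1879:Thu 1880:Sat 1881:Sun 1882:Mon✓ 1883:Tue✓ 1884:Thu 1885:Fri 1886:Sat 1887:Sun 1888:Tue✓ 1889:Wed✓
Years with five Wednesdays: 1854, 1855, 1860, 1861, 1865, 1866, 1867, 1871, 1872, 1876, 1877, 1878, 1882, 1883, 1888, 1889 → 16.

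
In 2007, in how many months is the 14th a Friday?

Check the 14th of each month of 2007: Jan 14: Sun, Feb 14: Wed, Mar 14: Wed, Apr 14: Sat, May 14: Mon, Jun 14: Thu, Jul 14: Sat, Aug 14: Tue, Sep 14: Fri, Oct 14: Sun, Nov 14: Wed, Dec 14: Fri.
Friday occurs in September, December — 2 months.

2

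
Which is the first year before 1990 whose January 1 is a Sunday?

Jan 1 advances by 2 weekdays after a leap year and by 1 after a common year.
1990: Jan 1 is Monday.
1989: Sunday
1989 begins on a Sunday

1989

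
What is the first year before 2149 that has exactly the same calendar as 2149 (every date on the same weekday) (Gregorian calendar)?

Two years share a calendar iff Jan 1 falls on the same weekday and both are leap or both are common. 2149: Jan 1 is Wednesday, common year.
2148: Jan 1 Monday, leap
2147: Jan 1 Sunday, common
2146: Jan 1 Saturday, common
2145: Jan 1 Friday, common
2144: Jan 1 Wednesday, leap
2143: Jan 1 Tuesday, common
2142: Jan 1 Monday, common
2141: Jan 1 Sunday, common
2140: Jan 1 Friday, leap
2139: Jan 1 Thursday, common
2138: Jan 1 Wednesday, common
2138 matches on both conditions.

2138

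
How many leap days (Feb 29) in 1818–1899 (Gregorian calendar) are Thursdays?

2

Leap years in 1818–1899: 20 of them.
Feb 29 weekday advances by 5 (mod 7) from one leap year to the next four years later (or differs when a century non-leap intervenes).
Leap-day weekdays: 1820:Tue 1824:Sun 1828:Fri 1832:Wed 1836:Mon 1840:Sat 1844:Thu✓ 1848:Tue 1852:Sun 1856:Fri 1860:Wed 1864:Mon 1868:Sat 1872:Thu✓ 1876:Tue 1880:Sun 1884:Fri 1888:Wed 1892:Mon 1896:Sat
Thursday: 1844, 1872 → 2.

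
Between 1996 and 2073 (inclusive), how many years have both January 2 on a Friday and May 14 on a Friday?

Check each year's weekday for January 2 and May 14:
  1996: Tue/Tue  1997: Thu/Wed  1998: Fri/Thu  1999: Sat/Fri  2000: Sun/Sun  2001: Tue/Mon  2002: Wed/Tue  2003: Thu/Wed  2004: Fri/Fri ✓  2005: Sun/Sat  2006: Mon/Sun  2007: Tue/Mon  2008: Wed/Wed  2009: Fri/Thu  …(50 more)…  2060: Fri/Fri ✓  2061: Sun/Sat  2062: Mon/Sun  2063: Tue/Mon  2064: Wed/Wed  2065: Fri/Thu  2066: Sat/Fri  2067: Sun/Sat  2068: Mon/Mon  2069: Wed/Tue  2070: Thu/Wed  2071: Fri/Thu  2072: Sat/Sat  2073: Mon/Sun
Both conditions hold in: 2004, 2032, 2060 — 3.

3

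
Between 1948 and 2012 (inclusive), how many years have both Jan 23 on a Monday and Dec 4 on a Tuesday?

Check each year's weekday for Jan 23 and Dec 4:
  1948: Fri/Sat  1949: Sun/Sun  1950: Mon/Mon  1951: Tue/Tue  1952: Wed/Thu  1953: Fri/Fri  1954: Sat/Sat  1955: Sun/Sun  1956: Mon/Tue ✓  1957: Wed/Wed  1958: Thu/Thu  1959: Fri/Fri  1960: Sat/Sun  1961: Mon/Mon  …(37 more)…  1999: Sat/Sat  2000: Sun/Mon  2001: Tue/Tue  2002: Wed/Wed  2003: Thu/Thu  2004: Fri/Sat  2005: Sun/Sun  2006: Mon/Mon  2007: Tue/Tue  2008: Wed/Thu  2009: Fri/Fri  2010: Sat/Sat  2011: Sun/Sun  2012: Mon/Tue ✓
Both conditions hold in: 1956, 1984, 2012 — 3.

3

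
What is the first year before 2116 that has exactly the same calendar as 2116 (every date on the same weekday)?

2076

Two years share a calendar iff Jan 1 falls on the same weekday and both are leap or both are common. 2116: Jan 1 is Wednesday, leap year.
2115: Jan 1 Tuesday, common
2114: Jan 1 Monday, common
2113: Jan 1 Sunday, common
2112: Jan 1 Friday, leap
2111: Jan 1 Thursday, common
2110: Jan 1 Wednesday, common
2109: Jan 1 Tuesday, common
2108: Jan 1 Sunday, leap
2107: Jan 1 Saturday, common
2106: Jan 1 Friday, common
2105: Jan 1 Thursday, common
2104: Jan 1 Tuesday, leap
2103: Jan 1 Monday, common
2102: Jan 1 Sunday, common
2101: Jan 1 Saturday, common
2100: Jan 1 Friday, common
2099: Jan 1 Thursday, common
2098: Jan 1 Wednesday, common
2097: Jan 1 Tuesday, common
2096: Jan 1 Sunday, leap
2095: Jan 1 Saturday, common
2094: Jan 1 Friday, common
2093: Jan 1 Thursday, common
2092: Jan 1 Tuesday, leap
2091: Jan 1 Monday, common
2090: Jan 1 Sunday, common
2089: Jan 1 Saturday, common
2088: Jan 1 Thursday, leap
2087: Jan 1 Wednesday, common
2086: Jan 1 Tuesday, common
2085: Jan 1 Monday, common
2084: Jan 1 Saturday, leap
2083: Jan 1 Friday, common
2082: Jan 1 Thursday, common
2081: Jan 1 Wednesday, common
2080: Jan 1 Monday, leap
2079: Jan 1 Sunday, common
2078: Jan 1 Saturday, common
2077: Jan 1 Friday, common
2076: Jan 1 Wednesday, leap
2076 matches on both conditions.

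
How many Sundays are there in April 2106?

4

April 2106 has 30 days and begins on Thursday.
The first Sunday is April 4.
Sundays fall on 4, 11, 18, 25 — that's 4.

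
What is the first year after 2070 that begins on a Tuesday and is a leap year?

2092

Jan 1 advances by 2 weekdays after a leap year and by 1 after a common year.
2070: Jan 1 is Wednesday.
2071: Thursday
2072: Friday (leap)
2073: Sunday
2074: Monday
2075: Tuesday
2076: Wednesday (leap)
2077: Friday
2078: Saturday
2079: Sunday
2080: Monday (leap)
2081: Wednesday
2082: Thursday
2083: Friday
2084: Saturday (leap)
2085: Monday
2086: Tuesday
2087: Wednesday
2088: Thursday (leap)
2089: Saturday
2090: Sunday
2091: Monday
2092: Tuesday (leap)
2092 begins on a Tuesday and is a leap year.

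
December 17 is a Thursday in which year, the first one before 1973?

From one year to the next, a fixed date's weekday advances by 1, or by 2 when a Feb 29 lies between the two dates.
1973: December 17 is Monday.
1972: Sunday (−1)
1971: Friday (−2)
1970: Thursday (−1)
December 17 falls on a Thursday in 1970.

1970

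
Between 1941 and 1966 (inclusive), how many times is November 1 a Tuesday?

Track November 1's weekday year by year (advancing +1, or +2 across a Feb 29):
  1941: Sat  1942: Sun (+1)  1943: Mon (+1)  1944: Wed (+2)  1945: Thu (+1)
  1946: Fri (+1)  1947: Sat (+1)  1948: Mon (+2)  1949: Tue (+1) ✓  1950: Wed (+1)
  1951: Thu (+1)  1952: Sat (+2)  1953: Sun (+1)  1954: Mon (+1)  1955: Tue (+1) ✓
  1956: Thu (+2)  1957: Fri (+1)  1958: Sat (+1)  1959: Sun (+1)  1960: Tue (+2) ✓
  1961: Wed (+1)  1962: Thu (+1)  1963: Fri (+1)  1964: Sun (+2)  1965: Mon (+1)
  1966: Tue (+1) ✓
Tuesday years: 1949, 1955, 1960, 1966 — 4 in total.

4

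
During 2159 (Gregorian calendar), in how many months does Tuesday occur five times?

A month of length L has five Tuesdays iff its first Tuesday is on day ≤ L−28 (so day 1–3 in a 31-day month, 1–2 in a 30-day month, day 1 in a leap February).
Checking each month of 2159: Jan starts Mon (31d) ✓; Feb starts Thu (28d); Mar starts Thu (31d); Apr starts Sun (30d); May starts Tue (31d) ✓; Jun starts Fri (30d); Jul starts Sun (31d) ✓; Aug starts Wed (31d); Sep starts Sat (30d); Oct starts Mon (31d) ✓; Nov starts Thu (30d); Dec starts Sat (31d).
Five-Tuesday months: January, May, July, October → 4.

4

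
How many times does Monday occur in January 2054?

January 2054 has 31 days and begins on Thursday.
The first Monday is January 5.
Mondays fall on 5, 12, 19, 26 — that's 4.

4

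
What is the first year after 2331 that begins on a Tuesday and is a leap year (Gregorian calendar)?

2352

Jan 1 advances by 2 weekdays after a leap year and by 1 after a common year.
2331: Jan 1 is Thursday.
2332: Friday (leap)
2333: Sunday
2334: Monday
2335: Tuesday
2336: Wednesday (leap)
2337: Friday
2338: Saturday
2339: Sunday
2340: Monday (leap)
2341: Wednesday
2342: Thursday
2343: Friday
2344: Saturday (leap)
2345: Monday
2346: Tuesday
2347: Wednesday
2348: Thursday (leap)
2349: Saturday
2350: Sunday
2351: Monday
2352: Tuesday (leap)
2352 begins on a Tuesday and is a leap year.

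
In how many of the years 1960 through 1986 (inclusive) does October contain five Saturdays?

11

October has 31 days; it has five Saturdays when Saturday falls among the first (month-length − 28) days — i.e. when October 1 is one of Saturday/Friday/Thursday.
October 1 by year: 1960:Sat✓ 1961:Sun 1962:Mon 1963:Tue 1964:Thu✓ 1965:Fri✓ 1966:Sat✓ 1967:Sun 1968:Tue 1969:Wed 1970:Thu✓ 1971:Fri✓ 1972:Sun 1973:Mon 1974:Tue 1975:Wed 1976:Fri✓ 1977:Sat✓ 1978:Sun 1979:Mon 1980:Wed 1981:Thu✓ 1982:Fri✓ 1983:Sat✓ 1984:Mon 1985:Tue 1986:Wed
Years with five Saturdays: 1960, 1964, 1965, 1966, 1970, 1971, 1976, 1977, 1981, 1982, 1983 → 11.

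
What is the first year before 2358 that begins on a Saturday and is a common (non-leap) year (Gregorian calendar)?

Jan 1 advances by 2 weekdays after a leap year and by 1 after a common year.
2358: Jan 1 is Wednesday.
2357: Tuesday
2356: Sunday (leap)
2355: Saturday
2355 begins on a Saturday and is a common year.

2355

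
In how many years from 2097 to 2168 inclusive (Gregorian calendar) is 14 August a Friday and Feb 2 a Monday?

9

Check each year's weekday for 14 August and Feb 2:
  2097: Wed/Sat  2098: Thu/Sun  2099: Fri/Mon ✓  2100: Sat/Tue  2101: Sun/Wed  2102: Mon/Thu  2103: Tue/Fri  2104: Thu/Sat  2105: Fri/Mon ✓  2106: Sat/Tue  2107: Sun/Wed  2108: Tue/Thu  2109: Wed/Sat  2110: Thu/Sun  …(44 more)…  2155: Thu/Sun  2156: Sat/Mon  2157: Sun/Wed  2158: Mon/Thu  2159: Tue/Fri  2160: Thu/Sat  2161: Fri/Mon ✓  2162: Sat/Tue  2163: Sun/Wed  2164: Tue/Thu  2165: Wed/Sat  2166: Thu/Sun  2167: Fri/Mon ✓  2168: Sun/Tue
Both conditions hold in: 2099, 2105, 2111, 2122, 2133, 2139, 2150, 2161, 2167 — 9.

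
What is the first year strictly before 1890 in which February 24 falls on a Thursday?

From one year to the next, a fixed date's weekday advances by 1, or by 2 when a Feb 29 lies between the two dates.
1890: February 24 is Monday.
1889: Sunday (−1)
1888: Friday (−2)
1887: Thursday (−1)
February 24 falls on a Thursday in 1887.

1887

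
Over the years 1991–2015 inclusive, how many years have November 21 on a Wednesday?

Track November 21's weekday year by year (advancing +1, or +2 across a Feb 29):
  1991: Thu  1992: Sat (+2)  1993: Sun (+1)  1994: Mon (+1)  1995: Tue (+1)
  1996: Thu (+2)  1997: Fri (+1)  1998: Sat (+1)  1999: Sun (+1)  2000: Tue (+2)
  2001: Wed (+1) ✓  2002: Thu (+1)  2003: Fri (+1)  2004: Sun (+2)  2005: Mon (+1)
  2006: Tue (+1)  2007: Wed (+1) ✓  2008: Fri (+2)  2009: Sat (+1)  2010: Sun (+1)
  2011: Mon (+1)  2012: Wed (+2) ✓  2013: Thu (+1)  2014: Fri (+1)  2015: Sat (+1)
Wednesday years: 2001, 2007, 2012 — 3 in total.

3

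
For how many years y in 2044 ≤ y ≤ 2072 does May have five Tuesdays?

May has 31 days; it has five Tuesdays when Tuesday falls among the first (month-length − 28) days — i.e. when May 1 is one of Tuesday/Monday/Sunday.
May 1 by year: 2044:Sun✓ 2045:Mon✓ 2046:Tue✓ 2047:Wed 2048:Fri 2049:Sat 2050:Sun✓ 2051:Mon✓ 2052:Wed 2053:Thu 2054:Fri 2055:Sat 2056:Mon✓ 2057:Tue✓ 2058:Wed 2059:Thu 2060:Sat 2061:Sun✓ 2062:Mon✓ 2063:Tue✓ 2064:Thu 2065:Fri 2066:Sat 2067:Sun✓ 2068:Tue✓ 2069:Wed 2070:Thu 2071:Fri 2072:Sun✓
Years with five Tuesdays: 2044, 2045, 2046, 2050, 2051, 2056, 2057, 2061, 2062, 2063, 2067, 2068, 2072 → 13.

13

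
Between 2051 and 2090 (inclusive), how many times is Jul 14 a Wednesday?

Track Jul 14's weekday year by year (advancing +1, or +2 across a Feb 29):
  2051: Fri  2052: Sun (+2)  2053: Mon (+1)  2054: Tue (+1)  2055: Wed (+1) ✓
  2056: Fri (+2)  2057: Sat (+1)  2058: Sun (+1)  2059: Mon (+1)  2060: Wed (+2) ✓
  2061: Thu (+1)  2062: Fri (+1)  2063: Sat (+1)  2064: Mon (+2)  … (12 more years) …
  2077: Wed (+1) ✓  2078: Thu (+1)  2079: Fri (+1)  2080: Sun (+2)  2081: Mon (+1)
  2082: Tue (+1)  2083: Wed (+1) ✓  2084: Fri (+2)  2085: Sat (+1)  2086: Sun (+1)
  2087: Mon (+1)  2088: Wed (+2) ✓  2089: Thu (+1)  2090: Fri (+1)
Wednesday years: 2055, 2060, 2066, 2077, 2083, 2088 — 6 in total.

6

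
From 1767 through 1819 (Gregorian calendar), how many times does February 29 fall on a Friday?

Leap years in 1767–1819: 12 of them.
Feb 29 weekday advances by 5 (mod 7) from one leap year to the next four years later (or differs when a century non-leap intervenes).
Leap-day weekdays: 1768:Mon 1772:Sat 1776:Thu 1780:Tue 1784:Sun 1788:Fri✓ 1792:Wed 1796:Mon 1804:Wed 1808:Mon 1812:Sat 1816:Thu
Friday: 1788 → 1.

1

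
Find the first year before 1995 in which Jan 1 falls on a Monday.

Jan 1 advances by 2 weekdays after a leap year and by 1 after a common year.
1995: Jan 1 is Sunday.
1994: Saturday
1993: Friday
1992: Wednesday (leap)
1991: Tuesday
1990: Monday
1990 begins on a Monday

1990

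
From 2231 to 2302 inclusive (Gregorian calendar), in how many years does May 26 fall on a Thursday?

11

Track May 26's weekday year by year (advancing +1, or +2 across a Feb 29):
  2231: Thu ✓  2232: Sat (+2)  2233: Sun (+1)  2234: Mon (+1)  2235: Tue (+1)
  2236: Thu (+2) ✓  2237: Fri (+1)  2238: Sat (+1)  2239: Sun (+1)  2240: Tue (+2)
  2241: Wed (+1)  2242: Thu (+1) ✓  2243: Fri (+1)  2244: Sun (+2)  … (44 more years) …
  2289: Sun (+1)  2290: Mon (+1)  2291: Tue (+1)  2292: Thu (+2) ✓  2293: Fri (+1)
  2294: Sat (+1)  2295: Sun (+1)  2296: Tue (+2)  2297: Wed (+1)  2298: Thu (+1) ✓
  2299: Fri (+1)  2300: Sat (+1)  2301: Sun (+1)  2302: Mon (+1)
Thursday years: 2231, 2236, 2242, 2253, 2259, 2264, 2270, 2281, 2287, 2292, 2298 — 11 in total.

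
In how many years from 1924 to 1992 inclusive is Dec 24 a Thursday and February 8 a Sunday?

Check each year's weekday for Dec 24 and February 8:
  1924: Wed/Fri  1925: Thu/Sun ✓  1926: Fri/Mon  1927: Sat/Tue  1928: Mon/Wed  1929: Tue/Fri  1930: Wed/Sat  1931: Thu/Sun ✓  1932: Sat/Mon  1933: Sun/Wed  1934: Mon/Thu  1935: Tue/Fri  1936: Thu/Sat  1937: Fri/Mon  …(41 more)…  1979: Mon/Thu  1980: Wed/Fri  1981: Thu/Sun ✓  1982: Fri/Mon  1983: Sat/Tue  1984: Mon/Wed  1985: Tue/Fri  1986: Wed/Sat  1987: Thu/Sun ✓  1988: Sat/Mon  1989: Sun/Wed  1990: Mon/Thu  1991: Tue/Fri  1992: Thu/Sat
Both conditions hold in: 1925, 1931, 1942, 1953, 1959, 1970, 1981, 1987 — 8.

8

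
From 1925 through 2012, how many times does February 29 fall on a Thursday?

Leap years in 1925–2012: 22 of them.
Feb 29 weekday advances by 5 (mod 7) from one leap year to the next four years later (or differs when a century non-leap intervenes).
Leap-day weekdays: 1928:Wed 1932:Mon 1936:Sat 1940:Thu✓ 1944:Tue 1948:Sun 1952:Fri 1956:Wed 1960:Mon 1964:Sat 1968:Thu✓ 1972:Tue 1976:Sun 1980:Fri 1984:Wed 1988:Mon 1992:Sat 1996:Thu✓ 2000:Tue 2004:Sun 2008:Fri 2012:Wed
Thursday: 1940, 1968, 1996 → 3.

3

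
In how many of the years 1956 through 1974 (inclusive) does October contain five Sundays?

7

October has 31 days; it has five Sundays when Sunday falls among the first (month-length − 28) days — i.e. when October 1 is one of Sunday/Saturday/Friday.
October 1 by year: 1956:Mon 1957:Tue 1958:Wed 1959:Thu 1960:Sat✓ 1961:Sun✓ 1962:Mon 1963:Tue 1964:Thu 1965:Fri✓ 1966:Sat✓ 1967:Sun✓ 1968:Tue 1969:Wed 1970:Thu 1971:Fri✓ 1972:Sun✓ 1973:Mon 1974:Tue
Years with five Sundays: 1960, 1961, 1965, 1966, 1967, 1971, 1972 → 7.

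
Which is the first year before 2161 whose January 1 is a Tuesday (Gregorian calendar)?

Jan 1 advances by 2 weekdays after a leap year and by 1 after a common year.
2161: Jan 1 is Thursday.
2160: Tuesday (leap)
2160 begins on a Tuesday

2160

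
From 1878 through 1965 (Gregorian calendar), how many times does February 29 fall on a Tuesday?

2

Leap years in 1878–1965: 21 of them.
Feb 29 weekday advances by 5 (mod 7) from one leap year to the next four years later (or differs when a century non-leap intervenes).
Leap-day weekdays: 1880:Sun 1884:Fri 1888:Wed 1892:Mon 1896:Sat 1904:Mon 1908:Sat 1912:Thu 1916:Tue✓ 1920:Sun 1924:Fri 1928:Wed 1932:Mon 1936:Sat 1940:Thu 1944:Tue✓ 1948:Sun 1952:Fri 1956:Wed 1960:Mon 1964:Sat
Tuesday: 1916, 1944 → 2.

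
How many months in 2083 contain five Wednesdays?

A month of length L has five Wednesdays iff its first Wednesday is on day ≤ L−28 (so day 1–3 in a 31-day month, 1–2 in a 30-day month, day 1 in a leap February).
Checking each month of 2083: Jan starts Fri (31d); Feb starts Mon (28d); Mar starts Mon (31d) ✓; Apr starts Thu (30d); May starts Sat (31d); Jun starts Tue (30d) ✓; Jul starts Thu (31d); Aug starts Sun (31d); Sep starts Wed (30d) ✓; Oct starts Fri (31d); Nov starts Mon (30d); Dec starts Wed (31d) ✓.
Five-Wednesday months: March, June, September, December → 4.

4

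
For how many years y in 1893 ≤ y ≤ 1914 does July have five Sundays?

July has 31 days; it has five Sundays when Sunday falls among the first (month-length − 28) days — i.e. when July 1 is one of Sunday/Saturday/Friday.
July 1 by year: 1893:Sat✓ 1894:Sun✓ 1895:Mon 1896:Wed 1897:Thu 1898:Fri✓ 1899:Sat✓ 1900:Sun✓ 1901:Mon 1902:Tue 1903:Wed 1904:Fri✓ 1905:Sat✓ 1906:Sun✓ 1907:Mon 1908:Wed 1909:Thu 1910:Fri✓ 1911:Sat✓ 1912:Mon 1913:Tue 1914:Wed
Years with five Sundays: 1893, 1894, 1898, 1899, 1900, 1904, 1905, 1906, 1910, 1911 → 10.

10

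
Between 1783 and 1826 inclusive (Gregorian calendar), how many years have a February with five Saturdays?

1

February has 28 days (29 in leap years); it has five Saturdays when Saturday falls among the first (month-length − 28) days — i.e. when February 1 is Saturday in a leap year (never in a common year).
February 1 by year: 1783:Sat 1784:Sun 1785:Tue 1786:Wed 1787:Thu 1788:Fri 1789:Sun 1790:Mon 1791:Tue 1792:Wed 1793:Fri 1794:Sat 1795:Sun 1796:Mon 1797:Wed …(14 more)… 1812:Sat✓ 1813:Mon 1814:Tue 1815:Wed 1816:Thu 1817:Sat 1818:Sun 1819:Mon 1820:Tue 1821:Thu 1822:Fri 1823:Sat 1824:Sun 1825:Tue 1826:Wed
Years with five Saturdays: 1812 → 1.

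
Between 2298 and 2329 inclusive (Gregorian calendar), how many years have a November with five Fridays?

November has 30 days; it has five Fridays when Friday falls among the first (month-length − 28) days — i.e. when November 1 is one of Friday/Thursday.
November 1 by year: 2298:Tue 2299:Wed 2300:Thu✓ 2301:Fri✓ 2302:Sat 2303:Sun 2304:Tue 2305:Wed 2306:Thu✓ 2307:Fri✓ 2308:Sun 2309:Mon 2310:Tue 2311:Wed 2312:Fri✓ 2313:Sat 2314:Sun 2315:Mon 2316:Wed 2317:Thu✓ 2318:Fri✓ 2319:Sat 2320:Mon 2321:Tue 2322:Wed 2323:Thu✓ 2324:Sat 2325:Sun 2326:Mon 2327:Tue 2328:Thu✓ 2329:Fri✓
Years with five Fridays: 2300, 2301, 2306, 2307, 2312, 2317, 2318, 2323, 2328, 2329 → 10.

10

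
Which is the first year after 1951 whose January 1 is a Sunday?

Jan 1 advances by 2 weekdays after a leap year and by 1 after a common year.
1951: Jan 1 is Monday.
1952: Tuesday (leap)
1953: Thursday
1954: Friday
1955: Saturday
1956: Sunday (leap)
1956 begins on a Sunday

1956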